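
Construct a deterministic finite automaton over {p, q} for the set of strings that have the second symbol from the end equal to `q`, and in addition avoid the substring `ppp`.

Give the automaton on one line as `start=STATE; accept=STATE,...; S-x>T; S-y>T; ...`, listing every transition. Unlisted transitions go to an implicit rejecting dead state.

start=S0; accept=S5,S6; S0-p>S1; S0-q>S2; S1-p>S3; S1-q>S4; S2-p>S5; S2-q>S6; S3-p>S7; S3-q>S4; S4-p>S5; S4-q>S6; S5-p>S3; S5-q>S4; S6-p>S5; S6-q>S6; S7-p>S7; S7-q>S8; S8-p>S9; S8-q>S10; S9-p>S7; S9-q>S8; S10-p>S9; S10-q>S10

Handle the two conditions separately and then intersect. One (7 states) tracks the last 2 symbols read; the other (4 states) tracks partial matches of the forbidden pattern `ppp`. Each combined state is a pair, one component from each; accept when both components accept.
An 11-state machine:
          p    q  
>  S0     S1   S2 
   S1     S3   S4 
   S2     S5   S6 
   S3     S7   S4 
   S4     S5   S6 
 * S5     S3   S4 
 * S6     S5   S6 
   S7     S7   S8 
   S8     S9  S10 
   S9     S7   S8 
   S10    S9  S10 
(> = start, * = accepting)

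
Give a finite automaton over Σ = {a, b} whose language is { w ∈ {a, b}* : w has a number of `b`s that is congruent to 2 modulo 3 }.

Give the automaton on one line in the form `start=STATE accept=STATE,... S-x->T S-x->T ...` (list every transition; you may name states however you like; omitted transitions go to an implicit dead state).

The only thing that matters is how many `b`s have appeared, reduced mod 3. Use one state per residue: S0 for 0, …, S2 for 2. Reading `b` moves to the next residue; anything else stays put. S2 is accepting.
A 3-state machine:
        a   b  
>  S0   S0  S1 
   S1   S1  S2 
 * S2   S2  S0 
(> = start, * = accepting)

start=S0 accept=S2 S0-a->S0 S0-b->S1 S1-a->S1 S1-b->S2 S2-a->S2 S2-b->S0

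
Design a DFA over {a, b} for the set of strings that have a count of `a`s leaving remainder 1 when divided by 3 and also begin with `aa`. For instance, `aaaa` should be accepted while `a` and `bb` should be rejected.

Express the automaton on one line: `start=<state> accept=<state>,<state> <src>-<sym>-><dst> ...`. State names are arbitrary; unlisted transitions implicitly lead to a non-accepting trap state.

Handle the two conditions separately and then intersect. One (3 states) tracks the count of `a`s modulo 3; the other (4 states) tracks whether the input so far still matches the prefix `aa`. Each combined state is a pair, one component from each; accept when both components accept. Minimizing collapses redundant product states.
A 6-state machine:
        a   b  
>  q0   q1  q2 
   q1   q3  q2 
   q2   q2  q2 
   q3   q4  q3 
   q4   q5  q4 
 * q5   q3  q5 
(> = start, * = accepting)

start=q0 accept=q5 q0-a->q1 q0-b->q2 q1-a->q3 q1-b->q2 q2-a->q2 q2-b->q2 q3-a->q4 q3-b->q3 q4-a->q5 q4-b->q4 q5-a->q3 q5-b->q5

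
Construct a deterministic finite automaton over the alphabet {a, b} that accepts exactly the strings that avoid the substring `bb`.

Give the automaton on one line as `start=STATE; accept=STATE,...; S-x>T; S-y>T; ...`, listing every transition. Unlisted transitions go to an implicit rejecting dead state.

Track partial matches of the forbidden pattern `bb`. State S2 is a dead state reached once `bb` has occurred; every other state accepts. S0 means no part of `bb` is currently matched.
A 3-state machine:
        a   b  
>* S0   S0  S1 
 * S1   S0  S2 
   S2   S2  S2 
(> = start, * = accepting)

start=S0; accept=S0,S1; S0-a>S0; S0-b>S1; S1-a>S0; S1-b>S2; S2-a>S2; S2-b>S2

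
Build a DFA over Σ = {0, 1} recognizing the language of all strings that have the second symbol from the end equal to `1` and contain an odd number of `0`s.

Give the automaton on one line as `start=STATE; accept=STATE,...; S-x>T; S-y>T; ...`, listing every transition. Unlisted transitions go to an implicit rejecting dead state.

start=S0; accept=S4,S5; S0-0>S1; S0-1>S2; S1-0>S0; S1-1>S3; S2-0>S4; S2-1>S2; S3-0>S0; S3-1>S5; S4-0>S0; S4-1>S3; S5-0>S0; S5-1>S5

Handle the two conditions separately and then intersect. The first has 7 states tracking the last 2 symbols read; the second has 2 states tracking the count of `0`s modulo 2. A product state is a pair (one from each), accepting exactly when both do. Equivalent product states are then merged.
6 states suffice.
        0   1  
>  S0   S1  S2 
   S1   S0  S3 
   S2   S4  S2 
   S3   S0  S5 
 * S4   S0  S3 
 * S5   S0  S5 
(> = start, * = accepting)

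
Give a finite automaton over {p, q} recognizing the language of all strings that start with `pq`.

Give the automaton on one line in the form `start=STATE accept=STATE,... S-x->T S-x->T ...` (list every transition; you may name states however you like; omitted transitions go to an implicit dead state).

start=S0 accept=S2 S0-p->S1 S0-q->S3 S1-p->S3 S1-q->S2 S2-p->S2 S2-q->S2 S3-p->S3 S3-q->S3

Walk along `pq` while the input agrees: from S0 take `p` to S1, and so on. Any deviation drops to the rejecting sink S3. Once S2 is reached the prefix is confirmed and every continuation is accepted.
A 4-state machine:
        p   q  
>  S0   S1  S3 
   S1   S3  S2 
 * S2   S2  S2 
   S3   S3  S3 
(> = start, * = accepting)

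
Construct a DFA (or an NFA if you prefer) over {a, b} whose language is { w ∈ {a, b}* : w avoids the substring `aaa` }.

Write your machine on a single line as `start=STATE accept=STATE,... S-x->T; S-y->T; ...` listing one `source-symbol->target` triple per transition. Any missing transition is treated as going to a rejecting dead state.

start=S0; accept=S0,S1,S2; S0-a->S1; S0-b->S0; S1-a->S2; S1-b->S0; S2-a->S3; S2-b->S0; S3-a->S3; S3-b->S3

Track partial matches of the forbidden pattern `aaa`. State S3 is a dead state reached once `aaa` has occurred; every other state accepts. S0 means no part of `aaa` is currently matched.
With 4 states:
        a   b  
>* S0   S1  S0 
 * S1   S2  S0 
 * S2   S3  S0 
   S3   S3  S3 
(> = start, * = accepting)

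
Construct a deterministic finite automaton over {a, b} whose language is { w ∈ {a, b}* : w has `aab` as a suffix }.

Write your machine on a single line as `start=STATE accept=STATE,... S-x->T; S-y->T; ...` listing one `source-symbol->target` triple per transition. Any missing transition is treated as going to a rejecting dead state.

start=s0; accept=s3; s0-a->s1; s0-b->s0; s1-a->s2; s1-b->s0; s2-a->s2; s2-b->s3; s3-a->s1; s3-b->s0

Let each state record the length of the longest suffix of the input read so far that is also a prefix of `aab`. s1 means the last symbol is `a`; s2 means the last 2 symbols are `aa`; s3 means the last 3 symbols are `aab`. Accept only at s3, where the string currently ends in `aab`.
        a   b  
>  s0   s1  s0 
   s1   s2  s0 
   s2   s2  s3 
 * s3   s1  s0 
(> = start, * = accepting)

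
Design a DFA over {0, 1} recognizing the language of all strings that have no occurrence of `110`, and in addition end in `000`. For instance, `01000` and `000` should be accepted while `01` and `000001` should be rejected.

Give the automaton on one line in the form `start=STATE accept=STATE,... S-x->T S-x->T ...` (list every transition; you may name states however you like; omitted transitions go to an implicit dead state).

Run two small machines in parallel and take their product. The first has 4 states tracking partial matches of the forbidden pattern `110`; the second has 4 states tracking how much of the suffix `000` has currently been matched. A product state is a pair (one from each), accepting exactly when both do.
10 states suffice.
        0   1  
>  S0   S1  S2 
   S1   S3  S2 
   S2   S1  S4 
   S3   S5  S2 
   S4   S6  S4 
 * S5   S5  S2 
   S6   S7  S8 
   S7   S9  S8 
   S8   S6  S8 
   S9   S9  S8 
(> = start, * = accepting)

start=S0 accept=S5 S0-0->S1 S0-1->S2 S1-0->S3 S1-1->S2 S2-0->S1 S2-1->S4 S3-0->S5 S3-1->S2 S4-0->S6 S4-1->S4 S5-0->S5 S5-1->S2 S6-0->S7 S6-1->S8 S7-0->S9 S7-1->S8 S8-0->S6 S8-1->S8 S9-0->S9 S9-1->S8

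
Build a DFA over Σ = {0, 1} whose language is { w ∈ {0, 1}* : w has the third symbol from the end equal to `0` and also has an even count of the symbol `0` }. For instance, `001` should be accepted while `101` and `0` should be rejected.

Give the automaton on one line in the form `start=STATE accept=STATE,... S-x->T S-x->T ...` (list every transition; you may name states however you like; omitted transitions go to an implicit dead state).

start=A accept=I,J,P,S A-0->B A-1->C B-0->D B-1->E C-0->F C-1->G D-0->H D-1->I E-0->J E-1->K F-0->L F-1->M G-0->N G-1->O H-0->P H-1->Q I-0->R I-1->S J-0->T J-1->U K-0->V K-1->W L-0->H L-1->I M-0->J M-1->K N-0->L N-1->M O-0->N O-1->O P-0->H P-1->I Q-0->J Q-1->K R-0->L R-1->M S-0->N S-1->O T-0->P T-1->Q U-0->R U-1->S V-0->T V-1->U W-0->V W-1->W

Build one automaton per condition and run them in lockstep. The first has 15 states tracking the last 3 symbols read; the second has 2 states tracking the count of `0`s modulo 2. A product state is a pair (one from each), accepting exactly when both do.
23 states suffice.
       0  1 
>  A   B  C 
   B   D  E 
   C   F  G 
   D   H  I 
   E   J  K 
   F   L  M 
   G   N  O 
   H   P  Q 
 * I   R  S 
 * J   T  U 
   K   V  W 
   L   H  I 
   M   J  K 
   N   L  M 
   O   N  O 
 * P   H  I 
   Q   J  K 
   R   L  M 
 * S   N  O 
   T   P  Q 
   U   R  S 
   V   T  U 
   W   V  W 
(> = start, * = accepting)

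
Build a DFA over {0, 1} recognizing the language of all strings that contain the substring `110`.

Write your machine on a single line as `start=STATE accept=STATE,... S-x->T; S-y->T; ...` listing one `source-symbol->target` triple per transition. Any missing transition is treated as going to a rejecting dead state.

States s0..s2 record the length of the longest prefix of `110` that matches the current input suffix. Reaching s3 means `110` has been seen, and we stay there forever. Accept from s3.
        0   1  
>  s0   s0  s1 
   s1   s0  s2 
   s2   s3  s2 
 * s3   s3  s3 
(> = start, * = accepting)

start=s0; accept=s3; s0-0->s0; s0-1->s1; s1-0->s0; s1-1->s2; s2-0->s3; s2-1->s2; s3-0->s3; s3-1->s3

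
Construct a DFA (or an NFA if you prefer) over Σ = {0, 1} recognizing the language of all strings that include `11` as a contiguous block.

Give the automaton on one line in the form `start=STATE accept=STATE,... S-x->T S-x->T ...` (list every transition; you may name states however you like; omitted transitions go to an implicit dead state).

start=q0 accept=q2 q0-0->q0 q0-1->q1 q1-0->q0 q1-1->q2 q2-0->q2 q2-1->q2

States q0..q1 record the length of the longest prefix of `11` that matches the current input suffix. Reaching q2 means `11` has been seen, and we stay there forever. Accept from q2.
A 3-state machine:
        0   1  
>  q0   q0  q1 
   q1   q0  q2 
 * q2   q2  q2 
(> = start, * = accepting)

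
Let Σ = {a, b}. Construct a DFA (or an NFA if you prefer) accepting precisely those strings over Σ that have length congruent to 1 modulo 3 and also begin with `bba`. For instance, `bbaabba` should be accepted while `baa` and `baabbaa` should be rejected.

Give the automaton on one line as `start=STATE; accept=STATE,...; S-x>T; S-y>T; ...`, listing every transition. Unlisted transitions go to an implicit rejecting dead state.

Handle the two conditions separately and then intersect. The first has 3 states tracking the input length modulo 3; the second has 5 states tracking whether the input so far still matches the prefix `bba`. A product state is a pair (one from each), accepting exactly when both do. Minimizing collapses redundant product states.
        a   b  
>  s0   s1  s2 
   s1   s1  s1 
   s2   s1  s3 
   s3   s4  s1 
   s4   s5  s5 
 * s5   s6  s6 
   s6   s4  s4 
(> = start, * = accepting)

start=s0; accept=s5; s0-a>s1; s0-b>s2; s1-a>s1; s1-b>s1; s2-a>s1; s2-b>s3; s3-a>s4; s3-b>s1; s4-a>s5; s4-b>s5; s5-a>s6; s5-b>s6; s6-a>s4; s6-b>s4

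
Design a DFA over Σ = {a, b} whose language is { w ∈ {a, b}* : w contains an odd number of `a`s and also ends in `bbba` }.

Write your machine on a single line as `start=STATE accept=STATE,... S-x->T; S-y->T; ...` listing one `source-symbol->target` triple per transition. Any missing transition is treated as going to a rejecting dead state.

Handle the two conditions separately and then intersect. One (2 states) tracks the count of `a`s modulo 2; the other (5 states) tracks how much of the suffix `bbba` has currently been matched. Each combined state is a pair, one component from each; accept when both components accept.
A 10-state machine:
        a   b  
>  q0   q1  q2 
   q1   q0  q3 
   q2   q1  q4 
   q3   q0  q5 
   q4   q1  q6 
   q5   q0  q7 
   q6   q8  q6 
   q7   q9  q7 
 * q8   q0  q3 
   q9   q1  q2 
(> = start, * = accepting)

start=q0; accept=q8; q0-a->q1; q0-b->q2; q1-a->q0; q1-b->q3; q2-a->q1; q2-b->q4; q3-a->q0; q3-b->q5; q4-a->q1; q4-b->q6; q5-a->q0; q5-b->q7; q6-a->q8; q6-b->q6; q7-a->q9; q7-b->q7; q8-a->q0; q8-b->q3; q9-a->q1; q9-b->q2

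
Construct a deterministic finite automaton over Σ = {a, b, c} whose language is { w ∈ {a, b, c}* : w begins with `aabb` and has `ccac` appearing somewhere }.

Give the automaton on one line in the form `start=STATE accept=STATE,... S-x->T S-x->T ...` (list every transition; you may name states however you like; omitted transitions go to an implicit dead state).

start=q0 accept=q13 q0-a->q1 q0-b->q2 q0-c->q3 q1-a->q4 q1-b->q2 q1-c->q3 q2-a->q2 q2-b->q2 q2-c->q3 q3-a->q2 q3-b->q2 q3-c->q5 q4-a->q2 q4-b->q6 q4-c->q3 q5-a->q7 q5-b->q2 q5-c->q5 q6-a->q2 q6-b->q8 q6-c->q3 q7-a->q2 q7-b->q2 q7-c->q9 q8-a->q8 q8-b->q8 q8-c->q10 q9-a->q9 q9-b->q9 q9-c->q9 q10-a->q8 q10-b->q8 q10-c->q11 q11-a->q12 q11-b->q8 q11-c->q11 q12-a->q8 q12-b->q8 q12-c->q13 q13-a->q13 q13-b->q13 q13-c->q13

Build one automaton per condition and run them in lockstep. One (6 states) tracks whether the input so far still matches the prefix `aabb`; the other (5 states) tracks whether and how much of `ccac` has been seen. Each combined state is a pair, one component from each; accept when both components accept.
14 states suffice.
          a    b    c  
>  q0     q1   q2   q3 
   q1     q4   q2   q3 
   q2     q2   q2   q3 
   q3     q2   q2   q5 
   q4     q2   q6   q3 
   q5     q7   q2   q5 
   q6     q2   q8   q3 
   q7     q2   q2   q9 
   q8     q8   q8  q10 
   q9     q9   q9   q9 
   q10    q8   q8  q11 
   q11   q12   q8  q11 
   q12    q8   q8  q13 
 * q13   q13  q13  q13 
(> = start, * = accepting)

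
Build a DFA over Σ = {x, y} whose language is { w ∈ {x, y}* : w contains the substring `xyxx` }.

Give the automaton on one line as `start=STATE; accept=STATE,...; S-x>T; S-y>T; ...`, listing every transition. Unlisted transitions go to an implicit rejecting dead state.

States A..D record the length of the longest prefix of `xyxx` that matches the current input suffix. Reaching E means `xyxx` has been seen, and we stay there forever. Accept from E.
       x  y 
>  A   B  A 
   B   B  C 
   C   D  A 
   D   E  C 
 * E   E  E 
(> = start, * = accepting)

start=A; accept=E; A-x>B; A-y>A; B-x>B; B-y>C; C-x>D; C-y>A; D-x>E; D-y>C; E-x>E; E-y>E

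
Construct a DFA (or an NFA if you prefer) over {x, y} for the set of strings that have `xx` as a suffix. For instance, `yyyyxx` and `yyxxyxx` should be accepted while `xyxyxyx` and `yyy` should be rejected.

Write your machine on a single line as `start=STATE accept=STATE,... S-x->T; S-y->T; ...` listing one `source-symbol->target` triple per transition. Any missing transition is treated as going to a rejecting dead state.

Remember how much of `xx` the current input suffix matches. State S0 means no match yet; S1 means the last symbol is `x`; S2 means the last 2 symbols are `xx`. Only S2 accepts. On a mismatch, fall back to the longest proper suffix that is still a prefix of `xx`.
        x   y  
>  S0   S1  S0 
   S1   S2  S0 
 * S2   S2  S0 
(> = start, * = accepting)

start=S0; accept=S2; S0-x->S1; S0-y->S0; S1-x->S2; S1-y->S0; S2-x->S2; S2-y->S0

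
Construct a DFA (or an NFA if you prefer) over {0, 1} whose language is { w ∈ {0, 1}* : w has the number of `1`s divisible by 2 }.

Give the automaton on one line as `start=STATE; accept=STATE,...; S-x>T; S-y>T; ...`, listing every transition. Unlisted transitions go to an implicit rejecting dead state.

The only thing that matters is how many `1`s have appeared, reduced mod 2. Use one state per residue: s0 for 0, …, s1 for 1. Reading `1` moves to the next residue; anything else stays put. s0 is accepting.
2 states suffice.
        0   1  
>* s0   s0  s1 
   s1   s1  s0 
(> = start, * = accepting)

start=s0; accept=s0; s0-0>s0; s0-1>s1; s1-0>s1; s1-1>s0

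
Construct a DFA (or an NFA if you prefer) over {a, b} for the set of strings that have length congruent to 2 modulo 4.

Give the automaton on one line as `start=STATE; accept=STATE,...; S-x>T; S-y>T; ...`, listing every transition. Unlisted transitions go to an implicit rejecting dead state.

Count input length modulo 4: every symbol advances one step around the cycle q0 → q1 → q2 → q3 → q0. Accept at q2.
4 states suffice.
        a   b  
>  q0   q1  q1 
   q1   q2  q2 
 * q2   q3  q3 
   q3   q0  q0 
(> = start, * = accepting)

start=q0; accept=q2; q0-a>q1; q0-b>q1; q1-a>q2; q1-b>q2; q2-a>q3; q2-b>q3; q3-a>q0; q3-b>q0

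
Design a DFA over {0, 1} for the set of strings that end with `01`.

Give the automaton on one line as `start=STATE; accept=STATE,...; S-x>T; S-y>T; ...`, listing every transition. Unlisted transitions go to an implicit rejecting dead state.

start=A; accept=C; A-0>B; A-1>A; B-0>B; B-1>C; C-0>B; C-1>A

Remember how much of `01` the current input suffix matches. State A means no match yet; B means the last symbol is `0`; C means the last 2 symbols are `01`. Only C accepts. On a mismatch, fall back to the longest proper suffix that is still a prefix of `01`.
3 states suffice.
       0  1 
>  A   B  A 
   B   B  C 
 * C   B  A 
(> = start, * = accepting)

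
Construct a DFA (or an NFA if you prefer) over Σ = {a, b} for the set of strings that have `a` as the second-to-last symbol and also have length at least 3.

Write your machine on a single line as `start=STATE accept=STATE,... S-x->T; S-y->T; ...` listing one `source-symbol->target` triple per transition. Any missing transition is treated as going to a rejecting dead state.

Build one automaton per condition and run them in lockstep. The first has 7 states tracking the last 2 symbols read; the second has 5 states tracking the input length, saturating at 4. A product state is a pair (one from each), accepting exactly when both do. After merging equivalent states the machine shrinks.
        a   b  
>  q0   q1  q1 
   q1   q2  q1 
   q2   q3  q4 
 * q3   q3  q4 
 * q4   q2  q1 
(> = start, * = accepting)

start=q0; accept=q3,q4; q0-a->q1; q0-b->q1; q1-a->q2; q1-b->q1; q2-a->q3; q2-b->q4; q3-a->q3; q3-b->q4; q4-a->q2; q4-b->q1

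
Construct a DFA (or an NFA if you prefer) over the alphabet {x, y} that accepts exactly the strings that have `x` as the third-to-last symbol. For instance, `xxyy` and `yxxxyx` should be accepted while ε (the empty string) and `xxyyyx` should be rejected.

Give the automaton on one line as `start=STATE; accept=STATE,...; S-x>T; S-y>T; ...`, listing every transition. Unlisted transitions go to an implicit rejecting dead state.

A DFA must remember the last 3 symbols (since which symbol is third-to-last isn't known until the input ends). Use one state per possible window of the last ≤3 symbols; accept from those whose window starts with `x`.
A 15-state machine:
          x    y  
>  q0     q1   q2 
   q1     q3   q4 
   q2     q5   q6 
   q3     q7   q8 
   q4     q9  q10 
   q5    q11  q12 
   q6    q13  q14 
 * q7     q7   q8 
 * q8     q9  q10 
 * q9    q11  q12 
 * q10   q13  q14 
   q11    q7   q8 
   q12    q9  q10 
   q13   q11  q12 
   q14   q13  q14 
(> = start, * = accepting)

start=q0; accept=q7,q8,q9,q10; q0-x>q1; q0-y>q2; q1-x>q3; q1-y>q4; q2-x>q5; q2-y>q6; q3-x>q7; q3-y>q8; q4-x>q9; q4-y>q10; q5-x>q11; q5-y>q12; q6-x>q13; q6-y>q14; q7-x>q7; q7-y>q8; q8-x>q9; q8-y>q10; q9-x>q11; q9-y>q12; q10-x>q13; q10-y>q14; q11-x>q7; q11-y>q8; q12-x>q9; q12-y>q10; q13-x>q11; q13-y>q12; q14-x>q13; q14-y>q14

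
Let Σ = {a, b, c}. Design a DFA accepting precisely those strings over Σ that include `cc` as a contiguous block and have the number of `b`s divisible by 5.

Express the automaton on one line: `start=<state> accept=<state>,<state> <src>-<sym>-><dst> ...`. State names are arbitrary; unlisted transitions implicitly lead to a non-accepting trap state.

Run two small machines in parallel and take their product. The first has 3 states tracking whether and how much of `cc` has been seen; the second has 5 states tracking the count of `b`s modulo 5. A product state is a pair (one from each), accepting exactly when both do.
          a    b    c  
>  q0     q0   q1   q2 
   q1     q1   q3   q4 
   q2     q0   q1   q5 
   q3     q3   q6   q7 
   q4     q1   q3   q8 
 * q5     q5   q8   q5 
   q6     q6   q9  q10 
   q7     q3   q6  q11 
   q8     q8  q11   q8 
   q9     q9   q0  q12 
   q10    q6   q9  q13 
   q11   q11  q13  q11 
   q12    q9   q0  q14 
   q13   q13  q14  q13 
   q14   q14   q5  q14 
(> = start, * = accepting)

start=q0 accept=q5 q0-a->q0 q0-b->q1 q0-c->q2 q1-a->q1 q1-b->q3 q1-c->q4 q2-a->q0 q2-b->q1 q2-c->q5 q3-a->q3 q3-b->q6 q3-c->q7 q4-a->q1 q4-b->q3 q4-c->q8 q5-a->q5 q5-b->q8 q5-c->q5 q6-a->q6 q6-b->q9 q6-c->q10 q7-a->q3 q7-b->q6 q7-c->q11 q8-a->q8 q8-b->q11 q8-c->q8 q9-a->q9 q9-b->q0 q9-c->q12 q10-a->q6 q10-b->q9 q10-c->q13 q11-a->q11 q11-b->q13 q11-c->q11 q12-a->q9 q12-b->q0 q12-c->q14 q13-a->q13 q13-b->q14 q13-c->q13 q14-a->q14 q14-b->q5 q14-c->q14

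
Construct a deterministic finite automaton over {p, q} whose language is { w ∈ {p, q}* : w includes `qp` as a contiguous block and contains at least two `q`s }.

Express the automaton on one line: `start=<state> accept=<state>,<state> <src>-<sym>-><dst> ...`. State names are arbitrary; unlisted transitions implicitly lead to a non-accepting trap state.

Build one automaton per condition and run them in lockstep. One (3 states) tracks whether and how much of `qp` has been seen; the other (4 states) tracks the count of `q`s, saturating at 3. Each combined state is a pair, one component from each; accept when both components accept. Minimizing collapses redundant product states.
With 5 states:
       p  q 
>  A   A  B 
   B   C  D 
   C   C  E 
   D   E  D 
 * E   E  E 
(> = start, * = accepting)

start=A accept=E A-p->A A-q->B B-p->C B-q->D C-p->C C-q->E D-p->E D-q->D E-p->E E-q->E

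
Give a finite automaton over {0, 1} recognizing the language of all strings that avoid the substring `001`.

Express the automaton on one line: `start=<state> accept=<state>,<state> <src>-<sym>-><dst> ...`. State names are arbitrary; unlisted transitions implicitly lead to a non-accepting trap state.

This is the complement of 'contains `001`'. Use the same substring-matching states — q0 through q3 holding how much of `001` has just been matched — but flip the accepting set: everything except the trap q3 accepts.
A 4-state machine:
        0   1  
>* q0   q1  q0 
 * q1   q2  q0 
 * q2   q2  q3 
   q3   q3  q3 
(> = start, * = accepting)

start=q0 accept=q0,q1,q2 q0-0->q1 q0-1->q0 q1-0->q2 q1-1->q0 q2-0->q2 q2-1->q3 q3-0->q3 q3-1->q3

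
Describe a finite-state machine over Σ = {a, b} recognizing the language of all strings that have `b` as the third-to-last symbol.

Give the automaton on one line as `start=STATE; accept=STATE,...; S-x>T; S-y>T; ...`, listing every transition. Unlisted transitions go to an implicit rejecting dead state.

Because acceptance depends on a position counted from the end, the machine has to buffer the most recent 3 symbols. Make each state the string of the last up-to-3 symbols read; on input `x` shift the window left and append `x`. Accept when the buffered window has length 3 and begins with `b`.
With 15 states:
          a    b  
>  S0     S1   S2 
   S1     S3   S4 
   S2     S5   S6 
   S3     S7   S8 
   S4     S9  S10 
   S5    S11  S12 
   S6    S13  S14 
   S7     S7   S8 
   S8     S9  S10 
   S9    S11  S12 
   S10   S13  S14 
 * S11    S7   S8 
 * S12    S9  S10 
 * S13   S11  S12 
 * S14   S13  S14 
(> = start, * = accepting)

start=S0; accept=S11,S12,S13,S14; S0-a>S1; S0-b>S2; S1-a>S3; S1-b>S4; S2-a>S5; S2-b>S6; S3-a>S7; S3-b>S8; S4-a>S9; S4-b>S10; S5-a>S11; S5-b>S12; S6-a>S13; S6-b>S14; S7-a>S7; S7-b>S8; S8-a>S9; S8-b>S10; S9-a>S11; S9-b>S12; S10-a>S13; S10-b>S14; S11-a>S7; S11-b>S8; S12-a>S9; S12-b>S10; S13-a>S11; S13-b>S12; S14-a>S13; S14-b>S14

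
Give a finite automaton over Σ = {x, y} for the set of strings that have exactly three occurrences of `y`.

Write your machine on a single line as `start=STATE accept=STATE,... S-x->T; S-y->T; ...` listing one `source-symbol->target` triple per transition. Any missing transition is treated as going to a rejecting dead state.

start=S0; accept=S3; S0-x->S0; S0-y->S1; S1-x->S1; S1-y->S2; S2-x->S2; S2-y->S3; S3-x->S3; S3-y->S4; S4-x->S4; S4-y->S4

Count `y`s, saturating at 4: states S0 through S3 mean 0 through 3 `y`s seen; S4 means more than 3. Each `y` increments (capped at S4); other symbols loop. Accept from {S3}.
A 5-state machine:
        x   y  
>  S0   S0  S1 
   S1   S1  S2 
   S2   S2  S3 
 * S3   S3  S4 
   S4   S4  S4 
(> = start, * = accepting)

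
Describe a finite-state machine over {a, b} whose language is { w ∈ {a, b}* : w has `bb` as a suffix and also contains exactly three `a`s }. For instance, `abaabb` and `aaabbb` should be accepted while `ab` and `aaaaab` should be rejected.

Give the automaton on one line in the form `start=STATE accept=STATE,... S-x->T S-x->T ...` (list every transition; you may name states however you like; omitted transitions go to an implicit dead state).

Handle the two conditions separately and then intersect. One (3 states) tracks how much of the suffix `bb` has currently been matched; the other (5 states) tracks the count of `a`s, saturating at 4. Each combined state is a pair, one component from each; accept when both components accept. After merging equivalent states the machine shrinks.
        a   b  
>  q0   q1  q0 
   q1   q2  q1 
   q2   q3  q2 
   q3   q4  q5 
   q4   q4  q4 
   q5   q4  q6 
 * q6   q4  q6 
(> = start, * = accepting)

start=q0 accept=q6 q0-a->q1 q0-b->q0 q1-a->q2 q1-b->q1 q2-a->q3 q2-b->q2 q3-a->q4 q3-b->q5 q4-a->q4 q4-b->q4 q5-a->q4 q5-b->q6 q6-a->q4 q6-b->q6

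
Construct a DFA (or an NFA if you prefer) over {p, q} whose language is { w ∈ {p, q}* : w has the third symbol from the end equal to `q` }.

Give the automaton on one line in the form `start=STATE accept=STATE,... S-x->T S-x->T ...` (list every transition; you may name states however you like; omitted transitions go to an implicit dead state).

Because acceptance depends on a position counted from the end, the machine has to buffer the most recent 3 symbols. Make each state the string of the last up-to-3 symbols read; on input `x` shift the window left and append `x`. Accept when the buffered window has length 3 and begins with `q`.
With 15 states:
          p    q  
>  s0     s1   s2 
   s1     s3   s4 
   s2     s5   s6 
   s3     s7   s8 
   s4     s9  s10 
   s5    s11  s12 
   s6    s13  s14 
   s7     s7   s8 
   s8     s9  s10 
   s9    s11  s12 
   s10   s13  s14 
 * s11    s7   s8 
 * s12    s9  s10 
 * s13   s11  s12 
 * s14   s13  s14 
(> = start, * = accepting)

start=s0 accept=s11,s12,s13,s14 s0-p->s1 s0-q->s2 s1-p->s3 s1-q->s4 s2-p->s5 s2-q->s6 s3-p->s7 s3-q->s8 s4-p->s9 s4-q->s10 s5-p->s11 s5-q->s12 s6-p->s13 s6-q->s14 s7-p->s7 s7-q->s8 s8-p->s9 s8-q->s10 s9-p->s11 s9-q->s12 s10-p->s13 s10-q->s14 s11-p->s7 s11-q->s8 s12-p->s9 s12-q->s10 s13-p->s11 s13-q->s12 s14-p->s13 s14-q->s14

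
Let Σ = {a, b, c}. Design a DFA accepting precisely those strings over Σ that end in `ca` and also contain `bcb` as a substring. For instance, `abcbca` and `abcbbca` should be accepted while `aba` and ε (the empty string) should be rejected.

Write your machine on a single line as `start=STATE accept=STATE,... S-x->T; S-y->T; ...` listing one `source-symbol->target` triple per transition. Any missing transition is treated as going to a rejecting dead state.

Handle the two conditions separately and then intersect. The first has 3 states tracking how much of the suffix `ca` has currently been matched; the second has 4 states tracking whether and how much of `bcb` has been seen. A product state is a pair (one from each), accepting exactly when both do. After merging equivalent states the machine shrinks.
6 states suffice.
        a   b   c  
>  s0   s0  s1  s0 
   s1   s0  s1  s2 
   s2   s0  s3  s0 
   s3   s3  s3  s4 
   s4   s5  s3  s4 
 * s5   s3  s3  s4 
(> = start, * = accepting)

start=s0; accept=s5; s0-a->s0; s0-b->s1; s0-c->s0; s1-a->s0; s1-b->s1; s1-c->s2; s2-a->s0; s2-b->s3; s2-c->s0; s3-a->s3; s3-b->s3; s3-c->s4; s4-a->s5; s4-b->s3; s4-c->s4; s5-a->s3; s5-b->s3; s5-c->s4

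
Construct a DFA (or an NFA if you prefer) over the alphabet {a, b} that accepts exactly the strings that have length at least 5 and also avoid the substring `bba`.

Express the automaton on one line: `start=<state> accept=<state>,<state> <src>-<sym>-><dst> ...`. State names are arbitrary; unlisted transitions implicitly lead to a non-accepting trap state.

Handle the two conditions separately and then intersect. One (7 states) tracks the input length, saturating at 6; the other (4 states) tracks partial matches of the forbidden pattern `bba`. Each combined state is a pair, one component from each; accept when both components accept.
With 22 states:
          a    b  
>  q0     q1   q2 
   q1     q3   q4 
   q2     q3   q5 
   q3     q6   q7 
   q4     q6   q8 
   q5     q9   q8 
   q6    q10  q11 
   q7    q10  q12 
   q8    q13  q12 
   q9    q13  q13 
   q10   q14  q15 
   q11   q14  q16 
   q12   q17  q16 
   q13   q17  q17 
 * q14   q18  q19 
 * q15   q18  q20 
 * q16   q21  q20 
   q17   q21  q21 
 * q18   q18  q19 
 * q19   q18  q20 
 * q20   q21  q20 
   q21   q21  q21 
(> = start, * = accepting)

start=q0 accept=q14,q15,q16,q18,q19,q20 q0-a->q1 q0-b->q2 q1-a->q3 q1-b->q4 q2-a->q3 q2-b->q5 q3-a->q6 q3-b->q7 q4-a->q6 q4-b->q8 q5-a->q9 q5-b->q8 q6-a->q10 q6-b->q11 q7-a->q10 q7-b->q12 q8-a->q13 q8-b->q12 q9-a->q13 q9-b->q13 q10-a->q14 q10-b->q15 q11-a->q14 q11-b->q16 q12-a->q17 q12-b->q16 q13-a->q17 q13-b->q17 q14-a->q18 q14-b->q19 q15-a->q18 q15-b->q20 q16-a->q21 q16-b->q20 q17-a->q21 q17-b->q21 q18-a->q18 q18-b->q19 q19-a->q18 q19-b->q20 q20-a->q21 q20-b->q20 q21-a->q21 q21-b->q21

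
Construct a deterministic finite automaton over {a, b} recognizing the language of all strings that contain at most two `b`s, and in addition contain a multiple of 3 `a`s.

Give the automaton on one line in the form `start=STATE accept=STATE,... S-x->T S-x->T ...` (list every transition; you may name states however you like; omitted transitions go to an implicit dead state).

Run two small machines in parallel and take their product. One (4 states) tracks the count of `b`s, saturating at 3; the other (3 states) tracks the count of `a`s modulo 3. Each combined state is a pair, one component from each; accept when both components accept.
12 states suffice.
          a    b  
>* q0     q1   q2 
   q1     q3   q4 
 * q2     q4   q5 
   q3     q0   q6 
   q4     q6   q7 
 * q5     q7   q8 
   q6     q2   q9 
   q7     q9  q10 
   q8    q10   q8 
   q9     q5  q11 
   q10   q11  q10 
   q11    q8  q11 
(> = start, * = accepting)

start=q0 accept=q0,q2,q5 q0-a->q1 q0-b->q2 q1-a->q3 q1-b->q4 q2-a->q4 q2-b->q5 q3-a->q0 q3-b->q6 q4-a->q6 q4-b->q7 q5-a->q7 q5-b->q8 q6-a->q2 q6-b->q9 q7-a->q9 q7-b->q10 q8-a->q10 q8-b->q8 q9-a->q5 q9-b->q11 q10-a->q11 q10-b->q10 q11-a->q8 q11-b->q11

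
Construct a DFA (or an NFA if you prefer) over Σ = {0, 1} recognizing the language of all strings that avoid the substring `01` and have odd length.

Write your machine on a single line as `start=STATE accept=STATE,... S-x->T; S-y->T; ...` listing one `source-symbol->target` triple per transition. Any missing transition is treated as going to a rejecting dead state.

start=A; accept=B,C; A-0->B; A-1->C; B-0->D; B-1->E; C-0->D; C-1->A; D-0->B; D-1->E; E-0->E; E-1->E

Handle the two conditions separately and then intersect. The first has 3 states tracking partial matches of the forbidden pattern `01`; the second has 2 states tracking the input length modulo 2. A product state is a pair (one from each), accepting exactly when both do. Equivalent product states are then merged.
       0  1 
>  A   B  C 
 * B   D  E 
 * C   D  A 
   D   B  E 
   E   E  E 
(> = start, * = accepting)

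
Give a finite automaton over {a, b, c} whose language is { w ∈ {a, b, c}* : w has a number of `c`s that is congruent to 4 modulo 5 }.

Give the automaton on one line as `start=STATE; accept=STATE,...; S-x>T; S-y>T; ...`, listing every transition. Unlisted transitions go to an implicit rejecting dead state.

start=S0; accept=S4; S0-a>S0; S0-b>S0; S0-c>S1; S1-a>S1; S1-b>S1; S1-c>S2; S2-a>S2; S2-b>S2; S2-c>S3; S3-a>S3; S3-b>S3; S3-c>S4; S4-a>S4; S4-b>S4; S4-c>S0

Keep the running count of `c`s modulo 5: each `c` advances along the cycle S0 → S1 → S2 → S3 → S4 → S0 while other symbols loop. Accept at S4.
        a   b   c  
>  S0   S0  S0  S1 
   S1   S1  S1  S2 
   S2   S2  S2  S3 
   S3   S3  S3  S4 
 * S4   S4  S4  S0 
(> = start, * = accepting)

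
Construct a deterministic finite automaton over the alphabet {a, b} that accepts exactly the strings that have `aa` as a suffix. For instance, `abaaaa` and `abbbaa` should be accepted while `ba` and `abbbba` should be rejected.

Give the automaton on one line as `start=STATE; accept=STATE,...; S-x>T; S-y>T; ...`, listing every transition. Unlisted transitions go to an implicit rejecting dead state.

start=s0; accept=s2; s0-a>s1; s0-b>s0; s1-a>s2; s1-b>s0; s2-a>s2; s2-b>s0

Remember how much of `aa` the current input suffix matches. State s0 means no match yet; s1 means the last symbol is `a`; s2 means the last 2 symbols are `aa`. Only s2 accepts. On a mismatch, fall back to the longest proper suffix that is still a prefix of `aa`.
A 3-state machine:
        a   b  
>  s0   s1  s0 
   s1   s2  s0 
 * s2   s2  s0 
(> = start, * = accepting)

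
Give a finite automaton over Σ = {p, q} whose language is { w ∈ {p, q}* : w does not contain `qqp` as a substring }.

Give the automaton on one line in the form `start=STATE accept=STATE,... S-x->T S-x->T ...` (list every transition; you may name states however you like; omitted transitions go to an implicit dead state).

This is the complement of 'contains `qqp`'. Use the same substring-matching states — A through D holding how much of `qqp` has just been matched — but flip the accepting set: everything except the trap D accepts.
With 4 states:
       p  q 
>* A   A  B 
 * B   A  C 
 * C   D  C 
   D   D  D 
(> = start, * = accepting)

start=A accept=A,B,C A-p->A A-q->B B-p->A B-q->C C-p->D C-q->C D-p->D D-q->D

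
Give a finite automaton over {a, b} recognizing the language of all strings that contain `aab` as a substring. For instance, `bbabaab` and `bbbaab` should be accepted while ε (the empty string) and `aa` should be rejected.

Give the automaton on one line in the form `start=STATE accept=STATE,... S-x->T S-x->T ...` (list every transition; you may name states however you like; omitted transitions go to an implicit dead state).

start=S0 accept=S3 S0-a->S1 S0-b->S0 S1-a->S2 S1-b->S0 S2-a->S2 S2-b->S3 S3-a->S3 S3-b->S3

States S0..S2 record the length of the longest prefix of `aab` that matches the current input suffix. Reaching S3 means `aab` has been seen, and we stay there forever. Accept from S3.
With 4 states:
        a   b  
>  S0   S1  S0 
   S1   S2  S0 
   S2   S2  S3 
 * S3   S3  S3 
(> = start, * = accepting)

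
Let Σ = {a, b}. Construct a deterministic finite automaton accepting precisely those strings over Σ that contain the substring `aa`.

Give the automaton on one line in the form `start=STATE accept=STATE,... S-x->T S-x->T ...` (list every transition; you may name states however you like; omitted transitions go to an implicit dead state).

Track how much of `aa` has been matched so far: state q0 is no progress, q2 is the absorbing accept state reached once `aa` has occurred. Intermediate states record partial matches; on a mismatch, fall back to the longest reusable overlap.
With 3 states:
        a   b  
>  q0   q1  q0 
   q1   q2  q0 
 * q2   q2  q2 
(> = start, * = accepting)

start=q0 accept=q2 q0-a->q1 q0-b->q0 q1-a->q2 q1-b->q0 q2-a->q2 q2-b->q2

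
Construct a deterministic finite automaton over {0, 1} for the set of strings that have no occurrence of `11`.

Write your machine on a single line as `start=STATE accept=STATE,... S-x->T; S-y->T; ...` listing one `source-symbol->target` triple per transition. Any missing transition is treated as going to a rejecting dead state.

Track partial matches of the forbidden pattern `11`. State q2 is a dead state reached once `11` has occurred; every other state accepts. q0 means no part of `11` is currently matched.
A 3-state machine:
        0   1  
>* q0   q0  q1 
 * q1   q0  q2 
   q2   q2  q2 
(> = start, * = accepting)

start=q0; accept=q0,q1; q0-0->q0; q0-1->q1; q1-0->q0; q1-1->q2; q2-0->q2; q2-1->q2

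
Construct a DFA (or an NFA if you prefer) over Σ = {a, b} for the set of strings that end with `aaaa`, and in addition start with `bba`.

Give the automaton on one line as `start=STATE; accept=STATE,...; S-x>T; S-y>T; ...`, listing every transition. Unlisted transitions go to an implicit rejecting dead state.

Run two small machines in parallel and take their product. One (5 states) tracks how much of the suffix `aaaa` has currently been matched; the other (5 states) tracks whether the input so far still matches the prefix `bba`. Each combined state is a pair, one component from each; accept when both components accept. Equivalent product states are then merged.
9 states suffice.
        a   b  
>  q0   q1  q2 
   q1   q1  q1 
   q2   q1  q3 
   q3   q4  q1 
   q4   q5  q6 
   q5   q7  q6 
   q6   q4  q6 
   q7   q8  q6 
 * q8   q8  q6 
(> = start, * = accepting)

start=q0; accept=q8; q0-a>q1; q0-b>q2; q1-a>q1; q1-b>q1; q2-a>q1; q2-b>q3; q3-a>q4; q3-b>q1; q4-a>q5; q4-b>q6; q5-a>q7; q5-b>q6; q6-a>q4; q6-b>q6; q7-a>q8; q7-b>q6; q8-a>q8; q8-b>q6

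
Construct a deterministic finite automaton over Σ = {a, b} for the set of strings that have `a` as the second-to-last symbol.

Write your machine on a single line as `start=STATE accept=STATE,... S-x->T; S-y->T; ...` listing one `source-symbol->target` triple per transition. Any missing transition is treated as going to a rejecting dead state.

start=q0; accept=q3,q4; q0-a->q1; q0-b->q2; q1-a->q3; q1-b->q4; q2-a->q5; q2-b->q6; q3-a->q3; q3-b->q4; q4-a->q5; q4-b->q6; q5-a->q3; q5-b->q4; q6-a->q5; q6-b->q6

Because acceptance depends on a position counted from the end, the machine has to buffer the most recent 2 symbols. Make each state the string of the last up-to-2 symbols read; on input `x` shift the window left and append `x`. Accept when the buffered window has length 2 and begins with `a`.
7 states suffice.
        a   b  
>  q0   q1  q2 
   q1   q3  q4 
   q2   q5  q6 
 * q3   q3  q4 
 * q4   q5  q6 
   q5   q3  q4 
   q6   q5  q6 
(> = start, * = accepting)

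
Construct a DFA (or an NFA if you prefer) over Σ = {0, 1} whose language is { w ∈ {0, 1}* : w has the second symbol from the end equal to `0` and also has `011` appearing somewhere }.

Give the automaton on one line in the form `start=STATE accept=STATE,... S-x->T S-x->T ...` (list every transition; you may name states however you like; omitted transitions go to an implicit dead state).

start=A accept=J,K A-0->B A-1->C B-0->D B-1->E C-0->F C-1->G D-0->D D-1->E E-0->F E-1->H F-0->D F-1->E G-0->F G-1->G H-0->I H-1->H I-0->J I-1->K J-0->J J-1->K K-0->I K-1->H

Build one automaton per condition and run them in lockstep. The first has 7 states tracking the last 2 symbols read; the second has 4 states tracking whether and how much of `011` has been seen. A product state is a pair (one from each), accepting exactly when both do.
       0  1 
>  A   B  C 
   B   D  E 
   C   F  G 
   D   D  E 
   E   F  H 
   F   D  E 
   G   F  G 
   H   I  H 
   I   J  K 
 * J   J  K 
 * K   I  H 
(> = start, * = accepting)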